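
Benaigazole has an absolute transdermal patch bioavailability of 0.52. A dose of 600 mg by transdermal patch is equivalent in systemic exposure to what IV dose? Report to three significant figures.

D_iv = 312 mg

Systemic exposure from an extravascular dose = F × D_ev, so the equivalent IV dose is F × D_ev.
D_iv = F × D_ev = 0.52 × 600 = 312 mg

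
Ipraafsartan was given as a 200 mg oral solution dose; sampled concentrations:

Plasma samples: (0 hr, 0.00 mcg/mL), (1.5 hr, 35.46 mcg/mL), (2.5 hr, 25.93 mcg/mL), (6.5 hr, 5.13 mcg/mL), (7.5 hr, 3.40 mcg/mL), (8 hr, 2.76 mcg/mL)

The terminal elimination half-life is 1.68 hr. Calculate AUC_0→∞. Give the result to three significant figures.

Trapezoidal AUC_0→8:
  [0→1.5]: (0.00+35.46)/2 × 1.5 = 26.595
  [1.5→2.5]: (35.46+25.93)/2 × 1 = 30.695
  [2.5→6.5]: (25.93+5.13)/2 × 4 = 62.12
  [6.5→7.5]: (5.13+3.40)/2 × 1 = 4.265
  [7.5→8]: (3.40+2.76)/2 × 0.5 = 1.54
  Sum = 125.215 mcg/mL·hr
k_e = ln2 / t½ = 0.693147 / 1.68 = 0.4126 hr^-1
Extrapolated tail: C_last / k_e = 2.76 / 0.4126 = 6.689
AUC_0→∞ = 125.215 + 6.689 = 131.904 mcg/mL·hr

AUC = 132 mcg/mL·hr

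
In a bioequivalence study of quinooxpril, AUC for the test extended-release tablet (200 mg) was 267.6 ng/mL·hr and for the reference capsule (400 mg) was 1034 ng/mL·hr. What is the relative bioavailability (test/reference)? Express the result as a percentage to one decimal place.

F_rel = 51.8%

F_rel = (AUC_test/D_test) / (AUC_ref/D_ref)
      = (267.6/200) / (1034/400)
      = 1.338 / 2.585 = 0.5176 = 51.76%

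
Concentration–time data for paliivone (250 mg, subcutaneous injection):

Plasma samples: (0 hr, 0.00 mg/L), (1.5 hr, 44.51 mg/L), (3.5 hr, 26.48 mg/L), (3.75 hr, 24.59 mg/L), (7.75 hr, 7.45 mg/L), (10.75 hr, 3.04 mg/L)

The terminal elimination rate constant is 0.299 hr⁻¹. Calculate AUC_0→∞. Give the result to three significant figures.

Trapezoidal AUC_0→10.75:
  [0→1.5]: (0.00+44.51)/2 × 1.5 = 33.3825
  [1.5→3.5]: (44.51+26.48)/2 × 2 = 70.99
  [3.5→3.75]: (26.48+24.59)/2 × 0.25 = 6.38375
  [3.75→7.75]: (24.59+7.45)/2 × 4 = 64.08
  [7.75→10.75]: (7.45+3.04)/2 × 3 = 15.735
  Sum = 190.57125 mg/L·hr
Extrapolated tail: C_last / k_e = 3.04 / 0.299 = 10.167
AUC_0→∞ = 190.57125 + 10.167 = 200.73825 mg/L·hr

AUC = 201 mg/L·hr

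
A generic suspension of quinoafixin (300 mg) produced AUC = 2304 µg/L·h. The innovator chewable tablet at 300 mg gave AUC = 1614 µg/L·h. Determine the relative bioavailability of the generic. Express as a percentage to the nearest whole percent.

F_rel = 143%

F_rel = (AUC_test/D_test) / (AUC_ref/D_ref)
      = (2304/300) / (1614/300)
      = 7.68 / 5.38 = 1.4275 = 142.75%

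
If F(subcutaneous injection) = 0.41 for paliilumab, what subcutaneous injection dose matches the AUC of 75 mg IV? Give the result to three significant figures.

For equal systemic exposure: F × D_ev = D_iv
D_ev = D_iv / F = 75 / 0.41 = 182.927 mg

D_subcutaneous = 183 mg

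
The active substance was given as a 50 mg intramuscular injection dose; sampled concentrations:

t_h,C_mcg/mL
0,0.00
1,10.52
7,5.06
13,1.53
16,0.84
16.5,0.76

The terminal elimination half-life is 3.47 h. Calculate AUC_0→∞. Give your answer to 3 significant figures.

Trapezoidal AUC_0→16.5:
  [0→1]: (0.00+10.52)/2 × 1 = 5.26
  [1→7]: (10.52+5.06)/2 × 6 = 46.74
  [7→13]: (5.06+1.53)/2 × 6 = 19.77
  [13→16]: (1.53+0.84)/2 × 3 = 3.555
  [16→16.5]: (0.84+0.76)/2 × 0.5 = 0.4
  Sum = 75.725 mcg/mL·h
k_e = ln2 / t½ = 0.693147 / 3.47 = 0.1998 h^-1
Extrapolated tail: C_last / k_e = 0.76 / 0.1998 = 3.804
AUC_0→∞ = 75.725 + 3.804 = 79.529 mcg/mL·h

AUC = 79.5 mcg/mL·h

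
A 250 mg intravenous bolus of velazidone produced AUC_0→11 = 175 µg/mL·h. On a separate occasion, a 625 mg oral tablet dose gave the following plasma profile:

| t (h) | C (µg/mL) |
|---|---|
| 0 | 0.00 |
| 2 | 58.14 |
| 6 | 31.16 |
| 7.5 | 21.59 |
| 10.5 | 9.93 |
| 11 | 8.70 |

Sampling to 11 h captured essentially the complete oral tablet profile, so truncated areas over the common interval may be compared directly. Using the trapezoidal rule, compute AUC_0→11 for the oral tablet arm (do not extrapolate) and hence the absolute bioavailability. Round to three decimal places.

F = 0.750

Trapezoidal AUC_0→11 (oral tablet):
  [0→2]: (0.00+58.14)/2 × 2 = 58.14
  [2→6]: (58.14+31.16)/2 × 4 = 178.6
  [6→7.5]: (31.16+21.59)/2 × 1.5 = 39.5625
  [7.5→10.5]: (21.59+9.93)/2 × 3 = 47.28
  [10.5→11]: (9.93+8.70)/2 × 0.5 = 4.6575
  Sum = 328.24 µg/mL·h
F = (AUC_ev/D_ev)/(AUC_iv/D_iv) = (328.24/625)/(175/250) = 0.525184/0.7 = 0.7503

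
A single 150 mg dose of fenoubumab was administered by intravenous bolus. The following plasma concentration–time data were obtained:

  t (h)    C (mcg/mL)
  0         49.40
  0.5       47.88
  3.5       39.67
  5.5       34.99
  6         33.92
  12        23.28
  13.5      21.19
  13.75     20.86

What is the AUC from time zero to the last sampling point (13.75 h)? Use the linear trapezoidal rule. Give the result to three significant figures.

Trapezoidal AUC_0→13.75:
  [0→0.5]: (49.40+47.88)/2 × 0.5 = 24.32
  [0.5→3.5]: (47.88+39.67)/2 × 3 = 131.325
  [3.5→5.5]: (39.67+34.99)/2 × 2 = 74.66
  [5.5→6]: (34.99+33.92)/2 × 0.5 = 17.2275
  [6→12]: (33.92+23.28)/2 × 6 = 171.6
  [12→13.5]: (23.28+21.19)/2 × 1.5 = 33.3525
  [13.5→13.75]: (21.19+20.86)/2 × 0.25 = 5.25625
  Sum = 457.74125 mcg/mL·h

AUC = 458 mcg/mL·h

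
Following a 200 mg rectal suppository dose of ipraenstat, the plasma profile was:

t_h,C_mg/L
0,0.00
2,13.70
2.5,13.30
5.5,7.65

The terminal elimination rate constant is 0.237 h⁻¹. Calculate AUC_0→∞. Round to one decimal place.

Trapezoidal AUC_0→5.5:
  [0→2]: (0.00+13.70)/2 × 2 = 13.7
  [2→2.5]: (13.70+13.30)/2 × 0.5 = 6.75
  [2.5→5.5]: (13.30+7.65)/2 × 3 = 31.425
  Sum = 51.875 mg/L·h
Extrapolated tail: C_last / k_e = 7.65 / 0.237 = 32.278
AUC_0→∞ = 51.875 + 32.278 = 84.153 mg/L·h

AUC = 84.2 mg/L·h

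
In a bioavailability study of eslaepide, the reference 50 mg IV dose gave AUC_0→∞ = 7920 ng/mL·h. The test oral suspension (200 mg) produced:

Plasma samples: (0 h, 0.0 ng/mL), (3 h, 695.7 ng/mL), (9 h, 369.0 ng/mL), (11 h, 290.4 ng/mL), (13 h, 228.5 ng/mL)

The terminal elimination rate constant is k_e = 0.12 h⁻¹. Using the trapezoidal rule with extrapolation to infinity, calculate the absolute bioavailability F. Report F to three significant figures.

Trapezoidal AUC_0→13 (oral suspension):
  [0→3]: (0.0+695.7)/2 × 3 = 1043.55
  [3→9]: (695.7+369.0)/2 × 6 = 3194.1
  [9→11]: (369.0+290.4)/2 × 2 = 659.4
  [11→13]: (290.4+228.5)/2 × 2 = 518.9
  Sum = 5415.95 ng/mL·h
Tail: C_last/k_e = 228.5/0.12 = 1904.167
AUC_0→∞ (oral suspension) = 5415.95 + 1904.167 = 7320.117 ng/mL·h
F = (AUC_ev/D_ev)/(AUC_iv/D_iv) = (7320.117/200)/(7920/50) = 36.600585/158.4 = 0.2311

F = 0.231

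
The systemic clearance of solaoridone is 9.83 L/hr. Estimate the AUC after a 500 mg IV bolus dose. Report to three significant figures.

AUC_0→∞ = Dose_iv / CL
        = 500 / 9.83 = 50.8647 mg/L·hr

AUC = 50.9 mg/L·hr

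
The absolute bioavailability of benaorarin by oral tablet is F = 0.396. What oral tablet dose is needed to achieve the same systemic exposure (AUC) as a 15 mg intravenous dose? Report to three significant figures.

D_oral = 37.9 mg

For equal systemic exposure: F × D_ev = D_iv
D_ev = D_iv / F = 15 / 0.396 = 37.8788 mg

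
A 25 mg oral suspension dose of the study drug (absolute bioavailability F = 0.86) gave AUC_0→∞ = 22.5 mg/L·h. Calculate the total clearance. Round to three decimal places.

CL = F × Dose / AUC_0→∞
   = 0.86 × 25 / 22.5 = 0.955556 L/h

CL = 0.956 L/h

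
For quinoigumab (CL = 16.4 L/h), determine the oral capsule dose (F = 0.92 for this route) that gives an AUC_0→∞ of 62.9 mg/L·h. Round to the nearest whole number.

Dose = 1121 mg

Dose = CL × AUC_0→∞ / F
     = 16.4 × 62.9 / 0.92 = 1121.26 mg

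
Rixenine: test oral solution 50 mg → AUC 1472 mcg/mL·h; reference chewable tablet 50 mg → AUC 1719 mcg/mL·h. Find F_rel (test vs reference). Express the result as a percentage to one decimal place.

F_rel = 85.6%

F_rel = (AUC_test/D_test) / (AUC_ref/D_ref)
      = (1472/50) / (1719/50)
      = 29.44 / 34.38 = 0.8563 = 85.63%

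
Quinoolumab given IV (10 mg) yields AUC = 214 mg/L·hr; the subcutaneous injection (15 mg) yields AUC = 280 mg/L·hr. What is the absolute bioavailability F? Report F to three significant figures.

F = (AUC_ev / D_ev) / (AUC_iv / D_iv)
  = (280/15) / (214/10)
  = 18.6667 / 21.4 = 0.8723

F = 0.872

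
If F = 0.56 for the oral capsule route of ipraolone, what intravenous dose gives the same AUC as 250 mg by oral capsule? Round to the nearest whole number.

D_iv = 140 mg

Systemic exposure from an extravascular dose = F × D_ev, so the equivalent IV dose is F × D_ev.
D_iv = F × D_ev = 0.56 × 250 = 140 mg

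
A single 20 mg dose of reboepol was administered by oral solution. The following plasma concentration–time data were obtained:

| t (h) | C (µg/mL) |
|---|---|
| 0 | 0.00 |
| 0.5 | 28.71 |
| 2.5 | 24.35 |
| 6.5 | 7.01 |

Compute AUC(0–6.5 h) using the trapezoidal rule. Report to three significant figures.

Trapezoidal AUC_0→6.5:
  [0→0.5]: (0.00+28.71)/2 × 0.5 = 7.1775
  [0.5→2.5]: (28.71+24.35)/2 × 2 = 53.06
  [2.5→6.5]: (24.35+7.01)/2 × 4 = 62.72
  Sum = 122.9575 µg/mL·h

AUC = 123 µg/mL·h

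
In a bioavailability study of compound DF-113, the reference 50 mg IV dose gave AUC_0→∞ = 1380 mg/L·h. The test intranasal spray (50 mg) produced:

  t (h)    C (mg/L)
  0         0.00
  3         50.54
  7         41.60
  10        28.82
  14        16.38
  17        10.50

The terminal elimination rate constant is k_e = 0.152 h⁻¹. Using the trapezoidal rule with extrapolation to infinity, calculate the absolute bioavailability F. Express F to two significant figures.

Trapezoidal AUC_0→17 (intranasal spray):
  [0→3]: (0.00+50.54)/2 × 3 = 75.81
  [3→7]: (50.54+41.60)/2 × 4 = 184.28
  [7→10]: (41.60+28.82)/2 × 3 = 105.63
  [10→14]: (28.82+16.38)/2 × 4 = 90.4
  [14→17]: (16.38+10.50)/2 × 3 = 40.32
  Sum = 496.44 mg/L·h
Tail: C_last/k_e = 10.50/0.152 = 69.079
AUC_0→∞ (intranasal spray) = 496.44 + 69.079 = 565.519 mg/L·h
F = (AUC_ev/D_ev)/(AUC_iv/D_iv) = (565.519/50)/(1380/50) = 11.31038/27.6 = 0.4098

F = 0.41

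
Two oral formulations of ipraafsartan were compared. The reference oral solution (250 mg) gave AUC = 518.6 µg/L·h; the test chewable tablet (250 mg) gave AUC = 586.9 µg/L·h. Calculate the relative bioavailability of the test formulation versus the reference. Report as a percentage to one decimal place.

F_rel = 113.2%

F_rel = (AUC_test/D_test) / (AUC_ref/D_ref)
      = (586.9/250) / (518.6/250)
      = 2.3476 / 2.0744 = 1.1317 = 113.17%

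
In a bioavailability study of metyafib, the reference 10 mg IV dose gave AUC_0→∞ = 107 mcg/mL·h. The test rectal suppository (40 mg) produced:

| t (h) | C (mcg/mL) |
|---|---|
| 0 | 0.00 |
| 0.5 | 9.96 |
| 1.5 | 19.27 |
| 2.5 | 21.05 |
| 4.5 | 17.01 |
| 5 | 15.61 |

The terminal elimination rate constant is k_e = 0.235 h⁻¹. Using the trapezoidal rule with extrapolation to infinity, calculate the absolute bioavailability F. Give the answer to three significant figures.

Trapezoidal AUC_0→5 (rectal suppository):
  [0→0.5]: (0.00+9.96)/2 × 0.5 = 2.49
  [0.5→1.5]: (9.96+19.27)/2 × 1 = 14.615
  [1.5→2.5]: (19.27+21.05)/2 × 1 = 20.16
  [2.5→4.5]: (21.05+17.01)/2 × 2 = 38.06
  [4.5→5]: (17.01+15.61)/2 × 0.5 = 8.155
  Sum = 83.48 mcg/mL·h
Tail: C_last/k_e = 15.61/0.235 = 66.426
AUC_0→∞ (rectal suppository) = 83.48 + 66.426 = 149.906 mcg/mL·h
F = (AUC_ev/D_ev)/(AUC_iv/D_iv) = (149.906/40)/(107/10) = 3.74765/10.7 = 0.3502

F = 0.350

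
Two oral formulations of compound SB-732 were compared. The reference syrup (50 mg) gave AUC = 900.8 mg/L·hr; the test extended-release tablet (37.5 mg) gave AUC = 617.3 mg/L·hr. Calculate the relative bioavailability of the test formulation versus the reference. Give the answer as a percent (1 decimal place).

F_rel = (AUC_test/D_test) / (AUC_ref/D_ref)
      = (617.3/37.5) / (900.8/50)
      = 16.4613 / 18.016 = 0.9137 = 91.37%

F_rel = 91.4%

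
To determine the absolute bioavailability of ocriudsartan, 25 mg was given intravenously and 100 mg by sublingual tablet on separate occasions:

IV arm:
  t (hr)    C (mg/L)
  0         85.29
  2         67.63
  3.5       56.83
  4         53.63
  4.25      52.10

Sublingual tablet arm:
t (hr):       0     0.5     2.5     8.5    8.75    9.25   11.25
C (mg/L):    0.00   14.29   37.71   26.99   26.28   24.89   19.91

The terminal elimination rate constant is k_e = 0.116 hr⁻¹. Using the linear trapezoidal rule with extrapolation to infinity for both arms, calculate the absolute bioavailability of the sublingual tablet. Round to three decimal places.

Trapezoidal AUC_0→4.25 (IV):
  [0→2]: (85.29+67.63)/2 × 2 = 152.92
  [2→3.5]: (67.63+56.83)/2 × 1.5 = 93.345
  [3.5→4]: (56.83+53.63)/2 × 0.5 = 27.615
  [4→4.25]: (53.63+52.10)/2 × 0.25 = 13.21625
  Sum = 287.09625 mg/L·hr
IV tail: 52.10/0.116 = 449.138; AUC_iv,0→∞ = 287.09625 + 449.138 = 736.23425 mg/L·hr
Trapezoidal AUC_0→11.25 (sublingual tablet):
  [0→0.5]: (0.00+14.29)/2 × 0.5 = 3.5725
  [0.5→2.5]: (14.29+37.71)/2 × 2 = 52.0
  [2.5→8.5]: (37.71+26.99)/2 × 6 = 194.1
  [8.5→8.75]: (26.99+26.28)/2 × 0.25 = 6.65875
  [8.75→9.25]: (26.28+24.89)/2 × 0.5 = 12.7925
  [9.25→11.25]: (24.89+19.91)/2 × 2 = 44.8
  Sum = 313.92375 mg/L·hr
sublingual tablet tail: 19.91/0.116 = 171.638; AUC_ev,0→∞ = 313.92375 + 171.638 = 485.56175 mg/L·hr
F = (AUC_ev/D_ev)/(AUC_iv/D_iv) = (485.56175/100)/(736.23425/25) = 4.8556175/29.44937 = 0.1649

F = 0.165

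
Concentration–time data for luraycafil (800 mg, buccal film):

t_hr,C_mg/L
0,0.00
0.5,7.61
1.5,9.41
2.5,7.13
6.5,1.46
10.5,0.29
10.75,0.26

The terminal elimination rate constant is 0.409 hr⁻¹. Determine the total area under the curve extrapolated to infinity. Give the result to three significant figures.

AUC = 40.1 mg/L·hr

Trapezoidal AUC_0→10.75:
  [0→0.5]: (0.00+7.61)/2 × 0.5 = 1.9025
  [0.5→1.5]: (7.61+9.41)/2 × 1 = 8.51
  [1.5→2.5]: (9.41+7.13)/2 × 1 = 8.27
  [2.5→6.5]: (7.13+1.46)/2 × 4 = 17.18
  [6.5→10.5]: (1.46+0.29)/2 × 4 = 3.5
  [10.5→10.75]: (0.29+0.26)/2 × 0.25 = 0.06875
  Sum = 39.43125 mg/L·hr
Extrapolated tail: C_last / k_e = 0.26 / 0.409 = 0.636
AUC_0→∞ = 39.43125 + 0.636 = 40.06725 mg/L·hr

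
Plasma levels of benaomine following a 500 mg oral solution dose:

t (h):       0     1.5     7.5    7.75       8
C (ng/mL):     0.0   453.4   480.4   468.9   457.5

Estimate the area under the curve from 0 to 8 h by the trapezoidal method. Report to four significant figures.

Trapezoidal AUC_0→8:
  [0→1.5]: (0.0+453.4)/2 × 1.5 = 340.05
  [1.5→7.5]: (453.4+480.4)/2 × 6 = 2801.4
  [7.5→7.75]: (480.4+468.9)/2 × 0.25 = 118.6625
  [7.75→8]: (468.9+457.5)/2 × 0.25 = 115.8
  Sum = 3375.9125 ng/mL·h

AUC = 3376 ng/mL·h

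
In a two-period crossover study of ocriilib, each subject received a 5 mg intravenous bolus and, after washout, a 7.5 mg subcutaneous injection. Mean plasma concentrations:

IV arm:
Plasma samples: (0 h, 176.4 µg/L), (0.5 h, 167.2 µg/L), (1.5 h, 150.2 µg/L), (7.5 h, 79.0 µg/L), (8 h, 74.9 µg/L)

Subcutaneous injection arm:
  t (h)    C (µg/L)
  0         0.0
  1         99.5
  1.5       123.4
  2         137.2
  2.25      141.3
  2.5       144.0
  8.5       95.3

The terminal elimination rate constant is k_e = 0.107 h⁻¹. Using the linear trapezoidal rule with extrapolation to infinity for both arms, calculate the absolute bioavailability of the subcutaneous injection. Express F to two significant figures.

Trapezoidal AUC_0→8 (IV):
  [0→0.5]: (176.4+167.2)/2 × 0.5 = 85.9
  [0.5→1.5]: (167.2+150.2)/2 × 1 = 158.7
  [1.5→7.5]: (150.2+79.0)/2 × 6 = 687.6
  [7.5→8]: (79.0+74.9)/2 × 0.5 = 38.475
  Sum = 970.675 µg/L·h
IV tail: 74.9/0.107 = 700.000; AUC_iv,0→∞ = 970.675 + 700.000 = 1670.675 µg/L·h
Trapezoidal AUC_0→8.5 (subcutaneous injection):
  [0→1]: (0.0+99.5)/2 × 1 = 49.75
  [1→1.5]: (99.5+123.4)/2 × 0.5 = 55.725
  [1.5→2]: (123.4+137.2)/2 × 0.5 = 65.15
  [2→2.25]: (137.2+141.3)/2 × 0.25 = 34.8125
  [2.25→2.5]: (141.3+144.0)/2 × 0.25 = 35.6625
  [2.5→8.5]: (144.0+95.3)/2 × 6 = 717.9
  Sum = 959.0 µg/L·h
subcutaneous injection tail: 95.3/0.107 = 890.654; AUC_ev,0→∞ = 959.0 + 890.654 = 1849.654 µg/L·h
F = (AUC_ev/D_ev)/(AUC_iv/D_iv) = (1849.654/7.5)/(1670.675/5) = 246.621/334.135 = 0.7381

F = 0.74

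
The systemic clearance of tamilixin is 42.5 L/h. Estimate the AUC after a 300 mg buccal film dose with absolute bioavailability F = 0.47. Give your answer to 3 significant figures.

AUC = 3.32 mg/L·h

AUC_0→∞ = F × Dose / CL
        = 0.47 × 300 / 42.5 = 3.31765 mg/L·h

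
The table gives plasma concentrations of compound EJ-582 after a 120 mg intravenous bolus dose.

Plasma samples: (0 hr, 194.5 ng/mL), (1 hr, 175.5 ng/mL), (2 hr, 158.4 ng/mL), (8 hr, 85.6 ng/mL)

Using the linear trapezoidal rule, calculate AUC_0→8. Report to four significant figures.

Trapezoidal AUC_0→8:
  [0→1]: (194.5+175.5)/2 × 1 = 185.0
  [1→2]: (175.5+158.4)/2 × 1 = 166.95
  [2→8]: (158.4+85.6)/2 × 6 = 732.0
  Sum = 1083.95 ng/mL·hr

AUC = 1084 ng/mL·hr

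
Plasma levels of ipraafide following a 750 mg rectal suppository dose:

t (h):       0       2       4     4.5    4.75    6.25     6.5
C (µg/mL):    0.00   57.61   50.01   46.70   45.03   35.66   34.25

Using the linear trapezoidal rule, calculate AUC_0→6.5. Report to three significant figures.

Trapezoidal AUC_0→6.5:
  [0→2]: (0.00+57.61)/2 × 2 = 57.61
  [2→4]: (57.61+50.01)/2 × 2 = 107.62
  [4→4.5]: (50.01+46.70)/2 × 0.5 = 24.1775
  [4.5→4.75]: (46.70+45.03)/2 × 0.25 = 11.46625
  [4.75→6.25]: (45.03+35.66)/2 × 1.5 = 60.5175
  [6.25→6.5]: (35.66+34.25)/2 × 0.25 = 8.73875
  Sum = 270.13 µg/mL·h

AUC = 270 µg/mL·h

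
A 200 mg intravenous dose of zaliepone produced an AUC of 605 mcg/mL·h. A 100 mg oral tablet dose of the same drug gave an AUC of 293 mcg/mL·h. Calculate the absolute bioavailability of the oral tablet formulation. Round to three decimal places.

F = (AUC_ev / D_ev) / (AUC_iv / D_iv)
  = (293/100) / (605/200)
  = 2.93 / 3.025 = 0.9686

F = 0.969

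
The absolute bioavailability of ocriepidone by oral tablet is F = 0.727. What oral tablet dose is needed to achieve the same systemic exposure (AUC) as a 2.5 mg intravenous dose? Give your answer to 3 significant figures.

D_oral = 3.44 mg

For equal systemic exposure: F × D_ev = D_iv
D_ev = D_iv / F = 2.5 / 0.727 = 3.43879 mg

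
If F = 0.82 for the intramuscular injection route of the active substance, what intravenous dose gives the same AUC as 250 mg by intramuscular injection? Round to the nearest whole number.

Systemic exposure from an extravascular dose = F × D_ev, so the equivalent IV dose is F × D_ev.
D_iv = F × D_ev = 0.82 × 250 = 205 mg

D_iv = 205 mg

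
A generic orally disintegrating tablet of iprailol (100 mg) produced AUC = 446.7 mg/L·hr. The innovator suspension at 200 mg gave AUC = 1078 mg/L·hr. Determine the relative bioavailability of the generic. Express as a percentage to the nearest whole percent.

F_rel = (AUC_test/D_test) / (AUC_ref/D_ref)
      = (446.7/100) / (1078/200)
      = 4.467 / 5.39 = 0.8288 = 82.88%

F_rel = 83%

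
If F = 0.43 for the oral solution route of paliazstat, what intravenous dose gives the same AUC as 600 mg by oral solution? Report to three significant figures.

D_iv = 258 mg

Systemic exposure from an extravascular dose = F × D_ev, so the equivalent IV dose is F × D_ev.
D_iv = F × D_ev = 0.43 × 600 = 258 mg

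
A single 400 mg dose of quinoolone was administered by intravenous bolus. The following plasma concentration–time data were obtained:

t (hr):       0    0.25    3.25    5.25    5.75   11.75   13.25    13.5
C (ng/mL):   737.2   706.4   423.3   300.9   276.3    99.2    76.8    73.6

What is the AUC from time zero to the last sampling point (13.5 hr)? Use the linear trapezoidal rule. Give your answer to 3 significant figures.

Trapezoidal AUC_0→13.5:
  [0→0.25]: (737.2+706.4)/2 × 0.25 = 180.45
  [0.25→3.25]: (706.4+423.3)/2 × 3 = 1694.55
  [3.25→5.25]: (423.3+300.9)/2 × 2 = 724.2
  [5.25→5.75]: (300.9+276.3)/2 × 0.5 = 144.3
  [5.75→11.75]: (276.3+99.2)/2 × 6 = 1126.5
  [11.75→13.25]: (99.2+76.8)/2 × 1.5 = 132.0
  [13.25→13.5]: (76.8+73.6)/2 × 0.25 = 18.8
  Sum = 4020.8 ng/mL·hr

AUC = 4020 ng/mL·hr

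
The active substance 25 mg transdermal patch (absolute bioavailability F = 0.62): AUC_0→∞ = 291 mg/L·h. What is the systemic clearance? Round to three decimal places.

CL = 0.053 L/h

CL = F × Dose / AUC_0→∞
   = 0.62 × 25 / 291 = 0.0532646 L/h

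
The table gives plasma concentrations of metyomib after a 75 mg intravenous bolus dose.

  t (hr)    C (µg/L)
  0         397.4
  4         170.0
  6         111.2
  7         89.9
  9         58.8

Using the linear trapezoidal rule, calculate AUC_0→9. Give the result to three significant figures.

AUC = 1670 µg/L·hr

Trapezoidal AUC_0→9:
  [0→4]: (397.4+170.0)/2 × 4 = 1134.8
  [4→6]: (170.0+111.2)/2 × 2 = 281.2
  [6→7]: (111.2+89.9)/2 × 1 = 100.55
  [7→9]: (89.9+58.8)/2 × 2 = 148.7
  Sum = 1665.25 µg/L·hr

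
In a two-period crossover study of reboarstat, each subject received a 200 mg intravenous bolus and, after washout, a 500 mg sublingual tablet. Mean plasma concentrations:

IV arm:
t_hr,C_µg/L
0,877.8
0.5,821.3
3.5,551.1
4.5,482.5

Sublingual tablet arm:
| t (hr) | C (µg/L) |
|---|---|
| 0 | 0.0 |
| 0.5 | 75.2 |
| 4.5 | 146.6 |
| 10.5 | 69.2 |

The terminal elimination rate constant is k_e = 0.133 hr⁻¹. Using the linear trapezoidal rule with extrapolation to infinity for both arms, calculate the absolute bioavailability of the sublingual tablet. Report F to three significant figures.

Trapezoidal AUC_0→4.5 (IV):
  [0→0.5]: (877.8+821.3)/2 × 0.5 = 424.775
  [0.5→3.5]: (821.3+551.1)/2 × 3 = 2058.6
  [3.5→4.5]: (551.1+482.5)/2 × 1 = 516.8
  Sum = 3000.175 µg/L·hr
IV tail: 482.5/0.133 = 3627.820; AUC_iv,0→∞ = 3000.175 + 3627.820 = 6627.995 µg/L·hr
Trapezoidal AUC_0→10.5 (sublingual tablet):
  [0→0.5]: (0.0+75.2)/2 × 0.5 = 18.8
  [0.5→4.5]: (75.2+146.6)/2 × 4 = 443.6
  [4.5→10.5]: (146.6+69.2)/2 × 6 = 647.4
  Sum = 1109.8 µg/L·hr
sublingual tablet tail: 69.2/0.133 = 520.301; AUC_ev,0→∞ = 1109.8 + 520.301 = 1630.101 µg/L·hr
F = (AUC_ev/D_ev)/(AUC_iv/D_iv) = (1630.101/500)/(6627.995/200) = 3.260202/33.139975 = 0.0984

F = 0.0984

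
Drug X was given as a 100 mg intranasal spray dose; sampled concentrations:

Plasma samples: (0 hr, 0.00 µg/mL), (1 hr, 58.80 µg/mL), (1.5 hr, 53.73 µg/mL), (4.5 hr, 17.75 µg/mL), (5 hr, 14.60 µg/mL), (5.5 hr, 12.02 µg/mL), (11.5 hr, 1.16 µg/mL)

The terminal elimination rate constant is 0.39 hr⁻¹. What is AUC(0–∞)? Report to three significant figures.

AUC = 222 µg/mL·hr

Trapezoidal AUC_0→11.5:
  [0→1]: (0.00+58.80)/2 × 1 = 29.4
  [1→1.5]: (58.80+53.73)/2 × 0.5 = 28.1325
  [1.5→4.5]: (53.73+17.75)/2 × 3 = 107.22
  [4.5→5]: (17.75+14.60)/2 × 0.5 = 8.0875
  [5→5.5]: (14.60+12.02)/2 × 0.5 = 6.655
  [5.5→11.5]: (12.02+1.16)/2 × 6 = 39.54
  Sum = 219.035 µg/mL·hr
Extrapolated tail: C_last / k_e = 1.16 / 0.39 = 2.974
AUC_0→∞ = 219.035 + 2.974 = 222.009 µg/mL·hr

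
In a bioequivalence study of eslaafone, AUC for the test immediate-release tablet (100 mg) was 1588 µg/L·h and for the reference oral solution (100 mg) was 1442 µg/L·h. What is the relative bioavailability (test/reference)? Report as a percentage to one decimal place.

F_rel = (AUC_test/D_test) / (AUC_ref/D_ref)
      = (1588/100) / (1442/100)
      = 15.88 / 14.42 = 1.1012 = 110.12%

F_rel = 110.1%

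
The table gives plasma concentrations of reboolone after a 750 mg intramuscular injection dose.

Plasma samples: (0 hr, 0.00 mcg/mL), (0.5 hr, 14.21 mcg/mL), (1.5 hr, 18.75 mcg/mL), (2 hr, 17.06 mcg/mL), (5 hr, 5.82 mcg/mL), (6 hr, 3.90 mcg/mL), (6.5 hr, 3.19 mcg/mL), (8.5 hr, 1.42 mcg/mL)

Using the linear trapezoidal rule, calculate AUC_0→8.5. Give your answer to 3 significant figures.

AUC = 74.5 mcg/mL·hr

Trapezoidal AUC_0→8.5:
  [0→0.5]: (0.00+14.21)/2 × 0.5 = 3.5525
  [0.5→1.5]: (14.21+18.75)/2 × 1 = 16.48
  [1.5→2]: (18.75+17.06)/2 × 0.5 = 8.9525
  [2→5]: (17.06+5.82)/2 × 3 = 34.32
  [5→6]: (5.82+3.90)/2 × 1 = 4.86
  [6→6.5]: (3.90+3.19)/2 × 0.5 = 1.7725
  [6.5→8.5]: (3.19+1.42)/2 × 2 = 4.61
  Sum = 74.5475 mcg/mL·hr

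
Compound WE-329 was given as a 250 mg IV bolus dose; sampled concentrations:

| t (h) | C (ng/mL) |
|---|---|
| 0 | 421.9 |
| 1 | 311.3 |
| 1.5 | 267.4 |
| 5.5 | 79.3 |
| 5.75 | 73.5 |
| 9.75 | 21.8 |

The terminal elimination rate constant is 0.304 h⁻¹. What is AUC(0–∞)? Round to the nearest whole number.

AUC = 1486 ng/mL·h

Trapezoidal AUC_0→9.75:
  [0→1]: (421.9+311.3)/2 × 1 = 366.6
  [1→1.5]: (311.3+267.4)/2 × 0.5 = 144.675
  [1.5→5.5]: (267.4+79.3)/2 × 4 = 693.4
  [5.5→5.75]: (79.3+73.5)/2 × 0.25 = 19.1
  [5.75→9.75]: (73.5+21.8)/2 × 4 = 190.6
  Sum = 1414.375 ng/mL·h
Extrapolated tail: C_last / k_e = 21.8 / 0.304 = 71.711
AUC_0→∞ = 1414.375 + 71.711 = 1486.086 ng/mL·h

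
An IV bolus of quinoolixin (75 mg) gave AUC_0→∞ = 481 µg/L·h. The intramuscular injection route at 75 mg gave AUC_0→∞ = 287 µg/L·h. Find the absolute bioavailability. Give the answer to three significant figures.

F = (AUC_ev / D_ev) / (AUC_iv / D_iv)
  = (287/75) / (481/75)
  = 3.82667 / 6.41333 = 0.5967

F = 0.597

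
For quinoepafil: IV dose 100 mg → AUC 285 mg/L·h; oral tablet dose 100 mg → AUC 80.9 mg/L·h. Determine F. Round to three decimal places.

F = (AUC_ev / D_ev) / (AUC_iv / D_iv)
  = (80.9/100) / (285/100)
  = 0.809 / 2.85 = 0.2839

F = 0.284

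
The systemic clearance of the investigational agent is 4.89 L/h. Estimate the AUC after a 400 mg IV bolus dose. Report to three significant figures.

AUC_0→∞ = Dose_iv / CL
        = 400 / 4.89 = 81.7996 mg/L·h

AUC = 81.8 mg/L·h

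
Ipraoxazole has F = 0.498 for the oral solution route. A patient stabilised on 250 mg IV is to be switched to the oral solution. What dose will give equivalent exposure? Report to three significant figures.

D_oral = 502 mg

For equal systemic exposure: F × D_ev = D_iv
D_ev = D_iv / F = 250 / 0.498 = 502.008 mg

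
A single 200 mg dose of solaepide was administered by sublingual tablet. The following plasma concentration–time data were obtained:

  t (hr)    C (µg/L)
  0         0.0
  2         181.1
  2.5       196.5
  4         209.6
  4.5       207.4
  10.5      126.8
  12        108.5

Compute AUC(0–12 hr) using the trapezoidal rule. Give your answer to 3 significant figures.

Trapezoidal AUC_0→12:
  [0→2]: (0.0+181.1)/2 × 2 = 181.1
  [2→2.5]: (181.1+196.5)/2 × 0.5 = 94.4
  [2.5→4]: (196.5+209.6)/2 × 1.5 = 304.575
  [4→4.5]: (209.6+207.4)/2 × 0.5 = 104.25
  [4.5→10.5]: (207.4+126.8)/2 × 6 = 1002.6
  [10.5→12]: (126.8+108.5)/2 × 1.5 = 176.475
  Sum = 1863.4 µg/L·hr

AUC = 1860 µg/L·hr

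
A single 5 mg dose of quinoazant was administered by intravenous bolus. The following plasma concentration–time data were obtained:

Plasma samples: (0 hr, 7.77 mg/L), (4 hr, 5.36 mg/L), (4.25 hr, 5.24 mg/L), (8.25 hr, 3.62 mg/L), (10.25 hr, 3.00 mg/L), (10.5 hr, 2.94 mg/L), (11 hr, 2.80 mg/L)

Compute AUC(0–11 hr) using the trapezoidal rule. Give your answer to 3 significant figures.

Trapezoidal AUC_0→11:
  [0→4]: (7.77+5.36)/2 × 4 = 26.26
  [4→4.25]: (5.36+5.24)/2 × 0.25 = 1.325
  [4.25→8.25]: (5.24+3.62)/2 × 4 = 17.72
  [8.25→10.25]: (3.62+3.00)/2 × 2 = 6.62
  [10.25→10.5]: (3.00+2.94)/2 × 0.25 = 0.7425
  [10.5→11]: (2.94+2.80)/2 × 0.5 = 1.435
  Sum = 54.1025 mg/L·hr

AUC = 54.1 mg/L·hr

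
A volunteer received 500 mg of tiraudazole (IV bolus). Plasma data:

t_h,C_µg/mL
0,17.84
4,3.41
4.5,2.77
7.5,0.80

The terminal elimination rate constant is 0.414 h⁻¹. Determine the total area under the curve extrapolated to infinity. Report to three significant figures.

Trapezoidal AUC_0→7.5:
  [0→4]: (17.84+3.41)/2 × 4 = 42.5
  [4→4.5]: (3.41+2.77)/2 × 0.5 = 1.545
  [4.5→7.5]: (2.77+0.80)/2 × 3 = 5.355
  Sum = 49.4 µg/mL·h
Extrapolated tail: C_last / k_e = 0.80 / 0.414 = 1.932
AUC_0→∞ = 49.4 + 1.932 = 51.332 µg/mL·h

AUC = 51.3 µg/mL·h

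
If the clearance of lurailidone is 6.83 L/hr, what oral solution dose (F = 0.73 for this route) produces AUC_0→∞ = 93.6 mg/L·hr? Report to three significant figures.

Dose = CL × AUC_0→∞ / F
     = 6.83 × 93.6 / 0.73 = 875.737 mg

Dose = 876 mg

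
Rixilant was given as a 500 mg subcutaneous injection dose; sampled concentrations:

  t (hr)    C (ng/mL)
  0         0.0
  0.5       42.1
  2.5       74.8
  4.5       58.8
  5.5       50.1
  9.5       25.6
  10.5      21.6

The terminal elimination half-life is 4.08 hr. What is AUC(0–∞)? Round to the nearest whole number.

AUC = 618 ng/mL·hr

Trapezoidal AUC_0→10.5:
  [0→0.5]: (0.0+42.1)/2 × 0.5 = 10.525
  [0.5→2.5]: (42.1+74.8)/2 × 2 = 116.9
  [2.5→4.5]: (74.8+58.8)/2 × 2 = 133.6
  [4.5→5.5]: (58.8+50.1)/2 × 1 = 54.45
  [5.5→9.5]: (50.1+25.6)/2 × 4 = 151.4
  [9.5→10.5]: (25.6+21.6)/2 × 1 = 23.6
  Sum = 490.475 ng/mL·hr
k_e = ln2 / t½ = 0.693147 / 4.08 = 0.1699 hr^-1
Extrapolated tail: C_last / k_e = 21.6 / 0.1699 = 127.134
AUC_0→∞ = 490.475 + 127.134 = 617.609 ng/mL·hr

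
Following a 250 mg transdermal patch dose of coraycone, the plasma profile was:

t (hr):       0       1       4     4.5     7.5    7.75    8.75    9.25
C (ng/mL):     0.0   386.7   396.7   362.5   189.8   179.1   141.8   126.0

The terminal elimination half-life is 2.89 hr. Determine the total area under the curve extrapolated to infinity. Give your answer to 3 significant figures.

AUC = 3190 ng/mL·hr

Trapezoidal AUC_0→9.25:
  [0→1]: (0.0+386.7)/2 × 1 = 193.35
  [1→4]: (386.7+396.7)/2 × 3 = 1175.1
  [4→4.5]: (396.7+362.5)/2 × 0.5 = 189.8
  [4.5→7.5]: (362.5+189.8)/2 × 3 = 828.45
  [7.5→7.75]: (189.8+179.1)/2 × 0.25 = 46.1125
  [7.75→8.75]: (179.1+141.8)/2 × 1 = 160.45
  [8.75→9.25]: (141.8+126.0)/2 × 0.5 = 66.95
  Sum = 2660.2125 ng/mL·hr
k_e = ln2 / t½ = 0.693147 / 2.89 = 0.2398 hr^-1
Extrapolated tail: C_last / k_e = 126.0 / 0.2398 = 525.438
AUC_0→∞ = 2660.2125 + 525.438 = 3185.6505 ng/mL·hr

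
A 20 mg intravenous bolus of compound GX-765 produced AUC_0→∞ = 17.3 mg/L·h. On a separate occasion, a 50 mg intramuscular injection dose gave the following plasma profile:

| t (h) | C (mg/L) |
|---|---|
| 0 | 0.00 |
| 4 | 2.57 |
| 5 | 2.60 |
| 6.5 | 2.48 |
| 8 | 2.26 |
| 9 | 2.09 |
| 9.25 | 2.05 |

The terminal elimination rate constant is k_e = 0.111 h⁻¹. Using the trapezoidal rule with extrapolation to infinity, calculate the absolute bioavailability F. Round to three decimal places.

F = 0.838

Trapezoidal AUC_0→9.25 (intramuscular injection):
  [0→4]: (0.00+2.57)/2 × 4 = 5.14
  [4→5]: (2.57+2.60)/2 × 1 = 2.585
  [5→6.5]: (2.60+2.48)/2 × 1.5 = 3.81
  [6.5→8]: (2.48+2.26)/2 × 1.5 = 3.555
  [8→9]: (2.26+2.09)/2 × 1 = 2.175
  [9→9.25]: (2.09+2.05)/2 × 0.25 = 0.5175
  Sum = 17.7825 mg/L·h
Tail: C_last/k_e = 2.05/0.111 = 18.468
AUC_0→∞ (intramuscular injection) = 17.7825 + 18.468 = 36.2505 mg/L·h
F = (AUC_ev/D_ev)/(AUC_iv/D_iv) = (36.2505/50)/(17.3/20) = 0.72501/0.865 = 0.8382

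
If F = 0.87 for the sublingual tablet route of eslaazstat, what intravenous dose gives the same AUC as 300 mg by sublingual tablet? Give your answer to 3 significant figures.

D_iv = 261 mg

Systemic exposure from an extravascular dose = F × D_ev, so the equivalent IV dose is F × D_ev.
D_iv = F × D_ev = 0.87 × 300 = 261 mg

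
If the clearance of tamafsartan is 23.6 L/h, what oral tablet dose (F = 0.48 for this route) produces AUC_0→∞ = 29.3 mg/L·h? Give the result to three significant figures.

Dose = 1440 mg

Dose = CL × AUC_0→∞ / F
     = 23.6 × 29.3 / 0.48 = 1440.58 mg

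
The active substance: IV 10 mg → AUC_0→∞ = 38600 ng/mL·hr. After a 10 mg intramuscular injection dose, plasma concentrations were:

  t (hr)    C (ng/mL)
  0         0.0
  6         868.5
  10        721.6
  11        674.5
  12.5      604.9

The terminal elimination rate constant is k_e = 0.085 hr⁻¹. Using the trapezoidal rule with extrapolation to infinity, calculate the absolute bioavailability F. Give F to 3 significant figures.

F = 0.377

Trapezoidal AUC_0→12.5 (intramuscular injection):
  [0→6]: (0.0+868.5)/2 × 6 = 2605.5
  [6→10]: (868.5+721.6)/2 × 4 = 3180.2
  [10→11]: (721.6+674.5)/2 × 1 = 698.05
  [11→12.5]: (674.5+604.9)/2 × 1.5 = 959.55
  Sum = 7443.3 ng/mL·hr
Tail: C_last/k_e = 604.9/0.085 = 7116.471
AUC_0→∞ (intramuscular injection) = 7443.3 + 7116.471 = 14559.771 ng/mL·hr
F = (AUC_ev/D_ev)/(AUC_iv/D_iv) = (14559.771/10)/(38600/10) = 1455.9771/3860 = 0.3772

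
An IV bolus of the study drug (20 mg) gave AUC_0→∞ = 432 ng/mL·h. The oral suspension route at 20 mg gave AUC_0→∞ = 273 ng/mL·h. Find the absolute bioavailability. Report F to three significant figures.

F = 0.632

F = (AUC_ev / D_ev) / (AUC_iv / D_iv)
  = (273/20) / (432/20)
  = 13.65 / 21.6 = 0.6319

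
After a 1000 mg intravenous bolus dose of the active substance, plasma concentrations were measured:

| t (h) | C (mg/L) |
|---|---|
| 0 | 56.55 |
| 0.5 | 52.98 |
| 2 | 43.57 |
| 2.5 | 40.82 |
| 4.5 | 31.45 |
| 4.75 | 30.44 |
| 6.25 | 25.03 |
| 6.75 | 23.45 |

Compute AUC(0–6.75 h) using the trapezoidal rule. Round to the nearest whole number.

AUC = 255 mg/L·h

Trapezoidal AUC_0→6.75:
  [0→0.5]: (56.55+52.98)/2 × 0.5 = 27.3825
  [0.5→2]: (52.98+43.57)/2 × 1.5 = 72.4125
  [2→2.5]: (43.57+40.82)/2 × 0.5 = 21.0975
  [2.5→4.5]: (40.82+31.45)/2 × 2 = 72.27
  [4.5→4.75]: (31.45+30.44)/2 × 0.25 = 7.73625
  [4.75→6.25]: (30.44+25.03)/2 × 1.5 = 41.6025
  [6.25→6.75]: (25.03+23.45)/2 × 0.5 = 12.12
  Sum = 254.62125 mg/L·h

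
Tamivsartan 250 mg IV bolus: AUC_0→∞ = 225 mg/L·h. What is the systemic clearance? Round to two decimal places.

CL = 1.11 L/h

CL = Dose_iv / AUC_0→∞
   = 250 / 225 = 1.11111 L/h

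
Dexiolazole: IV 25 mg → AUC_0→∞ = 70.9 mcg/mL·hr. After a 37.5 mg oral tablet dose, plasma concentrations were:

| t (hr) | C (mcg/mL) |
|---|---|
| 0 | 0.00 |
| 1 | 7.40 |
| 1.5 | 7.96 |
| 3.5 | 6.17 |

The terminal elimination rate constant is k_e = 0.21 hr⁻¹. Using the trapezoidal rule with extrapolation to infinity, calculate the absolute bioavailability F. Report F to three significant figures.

Trapezoidal AUC_0→3.5 (oral tablet):
  [0→1]: (0.00+7.40)/2 × 1 = 3.7
  [1→1.5]: (7.40+7.96)/2 × 0.5 = 3.84
  [1.5→3.5]: (7.96+6.17)/2 × 2 = 14.13
  Sum = 21.67 mcg/mL·hr
Tail: C_last/k_e = 6.17/0.21 = 29.381
AUC_0→∞ (oral tablet) = 21.67 + 29.381 = 51.051 mcg/mL·hr
F = (AUC_ev/D_ev)/(AUC_iv/D_iv) = (51.051/37.5)/(70.9/25) = 1.36136/2.836 = 0.4800

F = 0.480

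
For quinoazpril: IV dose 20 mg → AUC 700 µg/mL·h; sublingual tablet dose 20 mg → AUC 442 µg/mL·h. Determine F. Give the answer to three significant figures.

F = 0.631

F = (AUC_ev / D_ev) / (AUC_iv / D_iv)
  = (442/20) / (700/20)
  = 22.1 / 35 = 0.6314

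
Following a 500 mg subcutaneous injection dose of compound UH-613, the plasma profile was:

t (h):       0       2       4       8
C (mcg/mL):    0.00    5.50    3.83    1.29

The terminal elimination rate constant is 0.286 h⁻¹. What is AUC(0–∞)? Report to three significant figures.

AUC = 29.6 mcg/mL·h

Trapezoidal AUC_0→8:
  [0→2]: (0.00+5.50)/2 × 2 = 5.5
  [2→4]: (5.50+3.83)/2 × 2 = 9.33
  [4→8]: (3.83+1.29)/2 × 4 = 10.24
  Sum = 25.07 mcg/mL·h
Extrapolated tail: C_last / k_e = 1.29 / 0.286 = 4.510
AUC_0→∞ = 25.07 + 4.510 = 29.58 mcg/mL·h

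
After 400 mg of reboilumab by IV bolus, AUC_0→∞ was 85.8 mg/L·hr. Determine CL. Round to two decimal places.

CL = 4.66 L/hr

CL = Dose_iv / AUC_0→∞
   = 400 / 85.8 = 4.662 L/hr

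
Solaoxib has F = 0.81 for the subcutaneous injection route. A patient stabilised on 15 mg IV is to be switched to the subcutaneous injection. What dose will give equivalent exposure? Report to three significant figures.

For equal systemic exposure: F × D_ev = D_iv
D_ev = D_iv / F = 15 / 0.81 = 18.5185 mg

D_subcutaneous = 18.5 mg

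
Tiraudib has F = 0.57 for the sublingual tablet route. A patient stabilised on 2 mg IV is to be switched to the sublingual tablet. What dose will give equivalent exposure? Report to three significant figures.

For equal systemic exposure: F × D_ev = D_iv
D_ev = D_iv / F = 2 / 0.57 = 3.50877 mg

D_sublingual = 3.51 mg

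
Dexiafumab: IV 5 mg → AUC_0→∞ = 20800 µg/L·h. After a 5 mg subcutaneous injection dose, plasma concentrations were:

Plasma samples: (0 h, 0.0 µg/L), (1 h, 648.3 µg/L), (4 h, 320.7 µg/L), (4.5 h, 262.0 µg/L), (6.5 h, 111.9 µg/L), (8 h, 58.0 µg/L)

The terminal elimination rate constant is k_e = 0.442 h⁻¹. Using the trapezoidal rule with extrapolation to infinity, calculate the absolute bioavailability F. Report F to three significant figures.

Trapezoidal AUC_0→8 (subcutaneous injection):
  [0→1]: (0.0+648.3)/2 × 1 = 324.15
  [1→4]: (648.3+320.7)/2 × 3 = 1453.5
  [4→4.5]: (320.7+262.0)/2 × 0.5 = 145.675
  [4.5→6.5]: (262.0+111.9)/2 × 2 = 373.9
  [6.5→8]: (111.9+58.0)/2 × 1.5 = 127.425
  Sum = 2424.65 µg/L·h
Tail: C_last/k_e = 58.0/0.442 = 131.222
AUC_0→∞ (subcutaneous injection) = 2424.65 + 131.222 = 2555.872 µg/L·h
F = (AUC_ev/D_ev)/(AUC_iv/D_iv) = (2555.872/5)/(20800/5) = 511.1744/4160 = 0.1229

F = 0.123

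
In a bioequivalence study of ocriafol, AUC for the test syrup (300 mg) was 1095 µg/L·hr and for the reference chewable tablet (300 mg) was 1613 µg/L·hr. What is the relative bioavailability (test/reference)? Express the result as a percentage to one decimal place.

F_rel = (AUC_test/D_test) / (AUC_ref/D_ref)
      = (1095/300) / (1613/300)
      = 3.65 / 5.37667 = 0.6789 = 67.89%

F_rel = 67.9%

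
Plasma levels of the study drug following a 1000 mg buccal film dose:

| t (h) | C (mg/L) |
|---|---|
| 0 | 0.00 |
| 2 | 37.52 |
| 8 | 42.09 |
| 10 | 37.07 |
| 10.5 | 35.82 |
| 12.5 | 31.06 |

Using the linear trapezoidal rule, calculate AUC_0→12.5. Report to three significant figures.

AUC = 441 mg/L·h

Trapezoidal AUC_0→12.5:
  [0→2]: (0.00+37.52)/2 × 2 = 37.52
  [2→8]: (37.52+42.09)/2 × 6 = 238.83
  [8→10]: (42.09+37.07)/2 × 2 = 79.16
  [10→10.5]: (37.07+35.82)/2 × 0.5 = 18.2225
  [10.5→12.5]: (35.82+31.06)/2 × 2 = 66.88
  Sum = 440.6125 mg/L·h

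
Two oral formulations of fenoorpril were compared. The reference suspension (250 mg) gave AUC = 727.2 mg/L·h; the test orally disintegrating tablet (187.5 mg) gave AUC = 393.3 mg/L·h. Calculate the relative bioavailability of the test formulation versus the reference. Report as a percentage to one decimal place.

F_rel = (AUC_test/D_test) / (AUC_ref/D_ref)
      = (393.3/187.5) / (727.2/250)
      = 2.0976 / 2.9088 = 0.7211 = 72.11%

F_rel = 72.1%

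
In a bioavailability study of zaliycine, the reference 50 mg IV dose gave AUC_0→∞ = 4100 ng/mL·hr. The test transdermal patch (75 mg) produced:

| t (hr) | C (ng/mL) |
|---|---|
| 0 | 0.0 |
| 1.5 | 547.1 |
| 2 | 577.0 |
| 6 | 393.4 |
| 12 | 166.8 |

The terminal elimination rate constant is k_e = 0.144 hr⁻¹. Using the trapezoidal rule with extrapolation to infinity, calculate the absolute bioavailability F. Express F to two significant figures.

F = 0.89

Trapezoidal AUC_0→12 (transdermal patch):
  [0→1.5]: (0.0+547.1)/2 × 1.5 = 410.325
  [1.5→2]: (547.1+577.0)/2 × 0.5 = 281.025
  [2→6]: (577.0+393.4)/2 × 4 = 1940.8
  [6→12]: (393.4+166.8)/2 × 6 = 1680.6
  Sum = 4312.75 ng/mL·hr
Tail: C_last/k_e = 166.8/0.144 = 1158.333
AUC_0→∞ (transdermal patch) = 4312.75 + 1158.333 = 5471.083 ng/mL·hr
F = (AUC_ev/D_ev)/(AUC_iv/D_iv) = (5471.083/75)/(4100/50) = 72.9478/82 = 0.8896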